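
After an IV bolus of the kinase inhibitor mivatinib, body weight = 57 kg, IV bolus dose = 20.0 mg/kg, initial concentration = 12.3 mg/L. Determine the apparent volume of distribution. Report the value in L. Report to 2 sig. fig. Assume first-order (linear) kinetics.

93 L

Dose = 20.0 × 57 = 1140 mg
Vd = Dose / C₀ = 1140 / 12.3 = 92.68 L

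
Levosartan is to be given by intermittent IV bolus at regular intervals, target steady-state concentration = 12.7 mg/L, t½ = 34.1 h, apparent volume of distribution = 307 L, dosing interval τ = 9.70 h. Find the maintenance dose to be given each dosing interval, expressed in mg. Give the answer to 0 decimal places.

k = ln2 / t½ = 0.693147 / 34.1 = 0.02033 h⁻¹
CL = k × Vd = 0.02033 × 307 = 6.241 L/h
At steady state, Dose/τ = Css × CL.
Dose = Css × CL × τ = 12.7 × 6.241 × 9.70 = 768.8 mg

769 mg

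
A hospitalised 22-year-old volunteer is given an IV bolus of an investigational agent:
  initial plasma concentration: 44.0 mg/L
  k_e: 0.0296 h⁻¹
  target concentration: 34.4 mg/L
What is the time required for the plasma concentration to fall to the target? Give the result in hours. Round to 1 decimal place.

8.3 h

t = ln(C₀ / C) / k = ln(44.00 / 34.4) / 0.02960
  = ln(1.279) / 0.02960 = 0.2461 / 0.02960 = 8.314 h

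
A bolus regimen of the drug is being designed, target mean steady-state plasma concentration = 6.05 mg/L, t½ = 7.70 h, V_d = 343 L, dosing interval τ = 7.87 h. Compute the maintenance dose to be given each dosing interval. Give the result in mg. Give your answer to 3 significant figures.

1470 mg

k = ln2 / t½ = 0.693147 / 7.70 = 0.09002 h⁻¹
CL = k × Vd = 0.09002 × 343 = 30.88 L/h
At steady state, Dose/τ = Css × CL.
Dose = Css × CL × τ = 6.05 × 30.88 × 7.87 = 1470 mg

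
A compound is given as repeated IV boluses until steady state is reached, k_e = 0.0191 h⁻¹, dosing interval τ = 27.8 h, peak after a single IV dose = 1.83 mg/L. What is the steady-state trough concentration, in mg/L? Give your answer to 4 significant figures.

e^(−kτ) = e^(−0.01910 × 27.8) = 0.5880
Accumulation ratio R = 1 / (1 − e^(−kτ)) = 1 / (1 − 0.5880) = 2.427
Steady-state trough = C₀ × R × e^(−kτ) = 1.83 × 2.427 × 0.5880 = 2.612 mg/L

2.612 mg/L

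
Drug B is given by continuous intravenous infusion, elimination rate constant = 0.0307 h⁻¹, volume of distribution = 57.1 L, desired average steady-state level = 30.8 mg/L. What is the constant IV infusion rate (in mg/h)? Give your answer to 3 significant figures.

CL = k × Vd = 0.03070 × 57.1 = 1.753 L/h
At steady state, infusion rate R₀ = Css × CL = 30.8 × 1.753 = 53.99 mg/h

54.0 mg/h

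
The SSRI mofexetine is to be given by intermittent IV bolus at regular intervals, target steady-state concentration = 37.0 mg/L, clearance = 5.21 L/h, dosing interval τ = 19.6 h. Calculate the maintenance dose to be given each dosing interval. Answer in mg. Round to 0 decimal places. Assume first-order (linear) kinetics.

At steady state, Dose/τ = Css × CL.
Dose = Css × CL × τ = 37.0 × 5.210 × 19.6 = 3778 mg

3778 mg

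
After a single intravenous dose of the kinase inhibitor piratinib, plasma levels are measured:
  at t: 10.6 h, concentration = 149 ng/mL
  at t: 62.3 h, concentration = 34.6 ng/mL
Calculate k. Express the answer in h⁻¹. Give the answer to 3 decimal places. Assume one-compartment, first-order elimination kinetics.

0.028 h⁻¹

k = ln(C₁/C₂) / (t₂ − t₁) = ln(149/34.6) / (62.3 − 10.6)
  = 1.460 / 51.70 = 0.02824 h⁻¹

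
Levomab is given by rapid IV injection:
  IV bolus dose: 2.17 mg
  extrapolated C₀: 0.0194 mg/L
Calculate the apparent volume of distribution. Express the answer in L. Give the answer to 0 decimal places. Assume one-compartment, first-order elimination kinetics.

Vd = Dose / C₀ = 2.170 / 0.0194 = 111.9 L

112 L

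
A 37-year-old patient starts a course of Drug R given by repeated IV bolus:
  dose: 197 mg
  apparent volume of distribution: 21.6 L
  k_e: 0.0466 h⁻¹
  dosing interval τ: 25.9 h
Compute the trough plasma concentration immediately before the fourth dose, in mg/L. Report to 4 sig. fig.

C₀ per dose = Dose / Vd = 197 / 21.6 = 9.120 mg/L
Fraction remaining after one interval: r = e^(−kτ) = e^(−0.04660 × 25.9) = 0.2991
Before dose 4, 3 doses have been given (aged 1τ, 2τ, 3τ).
C_trough = C₀ × (r + r² + … + r^3) = C₀ × r(1−r^3)/(1−r)
        = 9.120 × 0.2991 × (1 − 0.02676) / (1 − 0.2991) = 3.788 mg/L

3.788 mg/L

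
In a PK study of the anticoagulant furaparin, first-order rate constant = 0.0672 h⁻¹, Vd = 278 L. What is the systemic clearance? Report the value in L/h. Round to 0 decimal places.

CL = k × Vd = 0.0672 × 278 = 18.68 L/h

19 L/h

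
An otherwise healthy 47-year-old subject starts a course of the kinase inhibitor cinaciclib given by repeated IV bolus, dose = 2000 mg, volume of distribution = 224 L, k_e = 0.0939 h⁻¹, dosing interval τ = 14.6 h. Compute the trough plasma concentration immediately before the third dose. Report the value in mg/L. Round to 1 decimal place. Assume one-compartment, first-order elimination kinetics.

2.8 mg/L

C₀ per dose = Dose / Vd = 2000 / 224 = 8.929 mg/L
Fraction remaining after one interval: r = e^(−kτ) = e^(−0.09390 × 14.6) = 0.2539
Before dose 3, 2 doses have been given (aged 1τ, 2τ).
C_trough = C₀ × (r + r²) = 8.929 × (0.2539 + 0.06447) = 2.843 mg/L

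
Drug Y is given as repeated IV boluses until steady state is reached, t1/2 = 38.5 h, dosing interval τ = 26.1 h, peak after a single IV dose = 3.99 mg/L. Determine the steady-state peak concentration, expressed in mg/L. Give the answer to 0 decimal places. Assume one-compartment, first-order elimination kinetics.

k = ln2 / t½ = 0.693147 / 38.5 = 0.01800 h⁻¹
e^(−kτ) = e^(−0.01800 × 26.1) = 0.6251
Accumulation ratio R = 1 / (1 − e^(−kτ)) = 1 / (1 − 0.6251) = 2.667
Steady-state peak = C₀ × R = 3.99 × 2.667 = 10.64 mg/L

11 mg/L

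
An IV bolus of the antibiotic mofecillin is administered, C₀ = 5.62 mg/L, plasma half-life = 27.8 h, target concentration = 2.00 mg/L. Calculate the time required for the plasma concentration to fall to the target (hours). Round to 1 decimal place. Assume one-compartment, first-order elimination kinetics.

k = ln2 / t½ = 0.693147 / 27.8 = 0.02493 h⁻¹
t = ln(C₀ / C) / k = ln(5.620 / 2.00) / 0.02493
  = ln(2.810) / 0.02493 = 1.033 / 0.02493 = 41.44 h

41.4 h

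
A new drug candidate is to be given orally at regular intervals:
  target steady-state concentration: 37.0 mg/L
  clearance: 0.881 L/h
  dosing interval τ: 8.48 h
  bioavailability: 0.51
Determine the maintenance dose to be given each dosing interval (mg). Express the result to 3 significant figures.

542 mg

At steady state, F × (Dose/τ) = Css × CL.
Dose = Css × CL × τ / F = 37.0 × 0.8810 × 8.48 / 0.51 = 542.0 mg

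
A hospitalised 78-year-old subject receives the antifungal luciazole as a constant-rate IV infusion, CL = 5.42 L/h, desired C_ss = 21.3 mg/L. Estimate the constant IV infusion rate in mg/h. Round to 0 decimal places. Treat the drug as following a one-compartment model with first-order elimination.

At steady state, infusion rate R₀ = Css × CL = 21.3 × 5.420 = 115.4 mg/h

115 mg/h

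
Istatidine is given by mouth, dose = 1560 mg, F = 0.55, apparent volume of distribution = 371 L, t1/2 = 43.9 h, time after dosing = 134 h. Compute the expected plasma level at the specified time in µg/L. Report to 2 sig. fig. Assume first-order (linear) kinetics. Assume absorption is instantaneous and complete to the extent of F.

280 µg/L

Amount reaching circulation = F × Dose = 0.55 × 1560 = 858.0 mg
C₀ = F·Dose / Vd = 858.0 / 371 = 2.313 mg/L
k = ln2 / t½ = 0.693147 / 43.9 = 0.01579 h⁻¹
C = C₀ · e^(−k·t) = 2.313 × e^(−0.01579 × 134)
  = 2.313 × 0.1205 = 0.2787 mg/L
Convert: 0.2787 mg/L × 1000 = 278.7 µg/L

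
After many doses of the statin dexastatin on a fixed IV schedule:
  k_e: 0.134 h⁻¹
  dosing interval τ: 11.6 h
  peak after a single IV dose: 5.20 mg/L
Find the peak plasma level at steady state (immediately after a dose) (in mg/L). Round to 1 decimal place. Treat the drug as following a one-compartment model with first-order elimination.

6.6 mg/L

e^(−kτ) = e^(−0.1340 × 11.6) = 0.2113
Accumulation ratio R = 1 / (1 − e^(−kτ)) = 1 / (1 − 0.2113) = 1.268
Steady-state peak = C₀ × R = 5.20 × 1.268 = 6.594 mg/L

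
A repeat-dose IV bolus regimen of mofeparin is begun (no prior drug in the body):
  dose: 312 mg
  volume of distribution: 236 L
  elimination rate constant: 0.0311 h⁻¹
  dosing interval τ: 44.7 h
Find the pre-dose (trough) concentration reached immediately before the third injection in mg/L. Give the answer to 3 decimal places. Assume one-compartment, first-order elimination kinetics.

0.411 mg/L

C₀ per dose = Dose / Vd = 312 / 236 = 1.322 mg/L
Fraction remaining after one interval: r = e^(−kτ) = e^(−0.03110 × 44.7) = 0.2490
Before dose 3, 2 doses have been given (aged 1τ, 2τ).
C_trough = C₀ × (r + r²) = 1.322 × (0.2490 + 0.06200) = 0.4111 mg/L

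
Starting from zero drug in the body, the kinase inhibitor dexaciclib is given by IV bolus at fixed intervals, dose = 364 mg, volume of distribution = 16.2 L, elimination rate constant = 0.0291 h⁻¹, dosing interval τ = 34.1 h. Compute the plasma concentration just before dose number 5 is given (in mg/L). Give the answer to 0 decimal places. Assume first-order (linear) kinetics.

C₀ per dose = Dose / Vd = 364 / 16.2 = 22.47 mg/L
Fraction remaining after one interval: r = e^(−kτ) = e^(−0.02910 × 34.1) = 0.3707
Before dose 5, 4 doses have been given (aged 1τ, 2τ, 3τ, 4τ).
C_trough = C₀ × (r + r² + … + r^4) = C₀ × r(1−r^4)/(1−r)
        = 22.47 × 0.3707 × (1 − 0.01888) / (1 − 0.3707) = 12.99 mg/L

13 mg/L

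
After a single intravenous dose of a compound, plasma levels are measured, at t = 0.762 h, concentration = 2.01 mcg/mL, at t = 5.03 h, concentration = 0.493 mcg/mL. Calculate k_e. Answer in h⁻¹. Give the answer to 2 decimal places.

k = ln(C₁/C₂) / (t₂ − t₁) = ln(2.01/0.493) / (5.03 − 0.762)
  = 1.405 / 4.268 = 0.3292 h⁻¹

0.33 h⁻¹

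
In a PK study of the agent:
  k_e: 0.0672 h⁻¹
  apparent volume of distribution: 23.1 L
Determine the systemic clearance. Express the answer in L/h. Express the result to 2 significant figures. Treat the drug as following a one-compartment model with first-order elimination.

CL = k × Vd = 0.0672 × 23.1 = 1.552 L/h

1.6 L/h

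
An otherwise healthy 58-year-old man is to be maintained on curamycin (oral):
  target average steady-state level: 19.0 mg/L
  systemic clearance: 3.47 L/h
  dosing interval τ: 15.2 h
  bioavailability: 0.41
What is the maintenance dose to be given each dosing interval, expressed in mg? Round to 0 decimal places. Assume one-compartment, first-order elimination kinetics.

At steady state, F × (Dose/τ) = Css × CL.
Dose = Css × CL × τ / F = 19.0 × 3.470 × 15.2 / 0.41 = 2444 mg

2444 mg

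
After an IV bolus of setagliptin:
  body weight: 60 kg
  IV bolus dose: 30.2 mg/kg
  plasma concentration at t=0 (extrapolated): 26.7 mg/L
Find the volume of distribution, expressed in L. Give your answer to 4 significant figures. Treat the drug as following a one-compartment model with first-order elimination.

67.87 L

Dose = 30.2 × 60 = 1812 mg
Vd = Dose / C₀ = 1812 / 26.7 = 67.87 L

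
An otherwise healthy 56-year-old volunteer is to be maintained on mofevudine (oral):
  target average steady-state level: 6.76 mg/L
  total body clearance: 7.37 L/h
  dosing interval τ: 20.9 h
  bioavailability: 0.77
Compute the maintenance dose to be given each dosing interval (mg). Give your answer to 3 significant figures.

At steady state, F × (Dose/τ) = Css × CL.
Dose = Css × CL × τ / F = 6.76 × 7.370 × 20.9 / 0.77 = 1352 mg

1350 mg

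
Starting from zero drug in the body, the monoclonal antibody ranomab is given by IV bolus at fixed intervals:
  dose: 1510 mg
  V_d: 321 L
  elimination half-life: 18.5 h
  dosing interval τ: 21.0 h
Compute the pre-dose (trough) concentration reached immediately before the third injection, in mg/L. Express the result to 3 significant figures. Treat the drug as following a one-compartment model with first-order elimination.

C₀ per dose = Dose / Vd = 1510 / 321 = 4.704 mg/L
k = ln2 / t½ = 0.693147 / 18.5 = 0.03747 h⁻¹
Fraction remaining after one interval: r = e^(−kτ) = e^(−0.03747 × 21.0) = 0.4553
Before dose 3, 2 doses have been given (aged 1τ, 2τ).
C_trough = C₀ × (r + r²) = 4.704 × (0.4553 + 0.2073) = 3.117 mg/L

3.12 mg/L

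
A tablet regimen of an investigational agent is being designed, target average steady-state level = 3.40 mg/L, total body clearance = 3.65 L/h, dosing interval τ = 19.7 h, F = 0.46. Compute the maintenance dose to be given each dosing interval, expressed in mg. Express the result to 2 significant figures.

At steady state, F × (Dose/τ) = Css × CL.
Dose = Css × CL × τ / F = 3.40 × 3.650 × 19.7 / 0.46 = 531.5 mg

530 mg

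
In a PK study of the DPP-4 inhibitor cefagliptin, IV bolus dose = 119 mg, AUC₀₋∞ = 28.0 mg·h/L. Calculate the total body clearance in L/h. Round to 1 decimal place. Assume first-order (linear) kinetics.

CL = Dose / AUC = 119 / 28.0 = 4.250 L/h

4.3 L/h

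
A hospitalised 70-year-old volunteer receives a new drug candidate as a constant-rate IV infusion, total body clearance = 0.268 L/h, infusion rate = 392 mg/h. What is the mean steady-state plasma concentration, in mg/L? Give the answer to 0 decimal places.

At steady state Css = R₀ / CL = 392 / 0.2680 = 1463 mg/L

1463 mg/L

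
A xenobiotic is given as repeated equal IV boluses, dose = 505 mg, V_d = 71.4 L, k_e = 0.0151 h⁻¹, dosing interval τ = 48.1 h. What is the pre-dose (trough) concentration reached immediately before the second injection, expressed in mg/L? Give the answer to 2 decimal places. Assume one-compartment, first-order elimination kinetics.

C₀ per dose = Dose / Vd = 505 / 71.4 = 7.073 mg/L
Fraction remaining after one interval: r = e^(−kτ) = e^(−0.01510 × 48.1) = 0.4837
Before dose 2, 1 dose has been given (aged 1τ).
C_trough = C₀ × r = 7.073 × 0.4837 = 3.421 mg/L

3.42 mg/L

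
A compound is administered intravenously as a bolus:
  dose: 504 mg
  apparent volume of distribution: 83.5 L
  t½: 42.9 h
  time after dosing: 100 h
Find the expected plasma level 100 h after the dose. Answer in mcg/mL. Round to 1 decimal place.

1.2 mcg/mL

C₀ = Dose / Vd = 504.0 / 83.5 = 6.036 mg/L
k = ln2 / t½ = 0.693147 / 42.9 = 0.01616 h⁻¹
C = C₀ · e^(−k·t) = 6.036 × e^(−0.01616 × 100)
  = 6.036 × 0.1987 = 1.199 mg/L
(1.199 mg/L = 1.199 mcg/mL)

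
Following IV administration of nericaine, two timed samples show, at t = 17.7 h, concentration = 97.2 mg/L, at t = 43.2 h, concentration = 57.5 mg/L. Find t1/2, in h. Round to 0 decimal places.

k = ln(C₁/C₂) / (t₂ − t₁) = ln(97.2/57.5) / (43.2 − 17.7)
  = 0.5250 / 25.50 = 0.02059 h⁻¹
t½ = ln2 / k = 0.693147 / 0.02059 = 33.66 h

34 h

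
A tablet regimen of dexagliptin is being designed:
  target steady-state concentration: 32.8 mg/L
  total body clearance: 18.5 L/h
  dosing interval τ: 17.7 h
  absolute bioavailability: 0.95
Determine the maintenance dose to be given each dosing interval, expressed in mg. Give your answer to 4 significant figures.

11310 mg

At steady state, F × (Dose/τ) = Css × CL.
Dose = Css × CL × τ / F = 32.8 × 18.50 × 17.7 / 0.95 = 11310 mg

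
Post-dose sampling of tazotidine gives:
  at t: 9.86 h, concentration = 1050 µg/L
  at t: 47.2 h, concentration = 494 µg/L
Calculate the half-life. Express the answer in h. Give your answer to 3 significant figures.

34.3 h

k = ln(C₁/C₂) / (t₂ − t₁) = ln(1050/494) / (47.2 − 9.86)
  = 0.7540 / 37.34 = 0.02019 h⁻¹
t½ = ln2 / k = 0.693147 / 0.02019 = 34.33 h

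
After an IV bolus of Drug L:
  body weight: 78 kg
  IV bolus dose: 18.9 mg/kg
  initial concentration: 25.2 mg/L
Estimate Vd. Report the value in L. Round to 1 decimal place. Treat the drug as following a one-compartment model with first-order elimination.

58.5 L

Dose = 18.9 × 78 = 1474 mg
Vd = Dose / C₀ = 1474 / 25.2 = 58.49 L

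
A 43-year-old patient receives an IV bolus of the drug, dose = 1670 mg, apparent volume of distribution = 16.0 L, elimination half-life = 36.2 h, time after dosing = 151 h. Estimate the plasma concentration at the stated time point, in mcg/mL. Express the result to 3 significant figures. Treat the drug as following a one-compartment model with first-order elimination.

5.79 mcg/mL

C₀ = Dose / Vd = 1670 / 16.0 = 104.4 mg/L
k = ln2 / t½ = 0.693147 / 36.2 = 0.01915 h⁻¹
C = C₀ · e^(−k·t) = 104.4 × e^(−0.01915 × 151)
  = 104.4 × 0.05548 = 5.792 mg/L
(5.792 mg/L = 5.792 mcg/mL)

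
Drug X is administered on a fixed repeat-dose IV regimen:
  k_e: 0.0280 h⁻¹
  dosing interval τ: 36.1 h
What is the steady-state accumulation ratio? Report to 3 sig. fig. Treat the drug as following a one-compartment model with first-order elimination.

e^(−kτ) = e^(−0.02800 × 36.1) = 0.3639
Accumulation ratio R = 1 / (1 − e^(−kτ)) = 1 / (1 − 0.3639) = 1.572

1.57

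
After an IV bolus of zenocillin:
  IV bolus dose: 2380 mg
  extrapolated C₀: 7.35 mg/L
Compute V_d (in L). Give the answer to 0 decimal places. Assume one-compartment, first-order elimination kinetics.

Vd = Dose / C₀ = 2380 / 7.35 = 323.8 L

324 L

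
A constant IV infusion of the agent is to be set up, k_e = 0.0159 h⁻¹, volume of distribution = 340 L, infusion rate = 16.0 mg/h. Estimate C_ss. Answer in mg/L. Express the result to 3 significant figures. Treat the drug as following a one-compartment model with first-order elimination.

CL = k × Vd = 0.01590 × 340 = 5.406 L/h
At steady state Css = R₀ / CL = 16.0 / 5.406 = 2.960 mg/L

2.96 mg/L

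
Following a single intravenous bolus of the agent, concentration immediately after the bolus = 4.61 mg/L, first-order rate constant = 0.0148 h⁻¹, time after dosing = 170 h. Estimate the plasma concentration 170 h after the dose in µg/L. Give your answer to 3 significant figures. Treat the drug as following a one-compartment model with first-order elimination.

372 µg/L

C = C₀ · e^(−k·t) = 4.610 × e^(−0.01480 × 170)
  = 4.610 × 0.08078 = 0.3724 mg/L
Convert: 0.3724 mg/L × 1000 = 372.4 µg/L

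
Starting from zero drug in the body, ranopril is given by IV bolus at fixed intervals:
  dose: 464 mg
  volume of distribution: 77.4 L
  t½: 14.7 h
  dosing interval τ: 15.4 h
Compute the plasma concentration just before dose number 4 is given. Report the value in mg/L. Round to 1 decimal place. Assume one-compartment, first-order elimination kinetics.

C₀ per dose = Dose / Vd = 464 / 77.4 = 5.995 mg/L
k = ln2 / t½ = 0.693147 / 14.7 = 0.04715 h⁻¹
Fraction remaining after one interval: r = e^(−kτ) = e^(−0.04715 × 15.4) = 0.4838
Before dose 4, 3 doses have been given (aged 1τ, 2τ, 3τ).
C_trough = C₀ × (r + r² + … + r^3) = C₀ × r(1−r^3)/(1−r)
        = 5.995 × 0.4838 × (1 − 0.1132) / (1 − 0.4838) = 4.983 mg/L

5.0 mg/L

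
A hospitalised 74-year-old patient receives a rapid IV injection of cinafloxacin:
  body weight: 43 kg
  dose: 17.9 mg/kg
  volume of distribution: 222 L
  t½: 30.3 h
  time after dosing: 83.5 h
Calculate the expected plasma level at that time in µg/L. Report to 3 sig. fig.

513 µg/L

Total dose = 17.9 × 43 = 769.7 mg
C₀ = Dose / Vd = 769.7 / 222 = 3.467 mg/L
k = ln2 / t½ = 0.693147 / 30.3 = 0.02288 h⁻¹
C = C₀ · e^(−k·t) = 3.467 × e^(−0.02288 × 83.5)
  = 3.467 × 0.1480 = 0.5131 mg/L
Convert: 0.5131 mg/L × 1000 = 513.1 µg/L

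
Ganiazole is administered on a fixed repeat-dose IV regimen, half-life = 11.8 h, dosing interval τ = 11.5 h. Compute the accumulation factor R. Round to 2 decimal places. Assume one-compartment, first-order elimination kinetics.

2.04

k = ln2 / t½ = 0.693147 / 11.8 = 0.05874 h⁻¹
e^(−kτ) = e^(−0.05874 × 11.5) = 0.5089
Accumulation ratio R = 1 / (1 − e^(−kτ)) = 1 / (1 − 0.5089) = 2.036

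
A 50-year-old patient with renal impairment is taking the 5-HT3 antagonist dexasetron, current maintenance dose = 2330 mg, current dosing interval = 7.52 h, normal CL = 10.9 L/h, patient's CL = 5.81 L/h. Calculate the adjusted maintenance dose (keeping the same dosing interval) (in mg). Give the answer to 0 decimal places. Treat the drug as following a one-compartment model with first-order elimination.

1242 mg

To keep the same average steady-state level, dosing rate must scale with clearance.
CL ratio = 5.81 / 10.9 = 0.5330
New dose (same interval) = 2330 × 0.5330 = 1242 mg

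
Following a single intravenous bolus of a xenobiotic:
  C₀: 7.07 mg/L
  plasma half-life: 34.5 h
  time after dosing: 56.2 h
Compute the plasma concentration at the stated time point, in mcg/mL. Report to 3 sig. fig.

2.29 mcg/mL

k = ln2 / t½ = 0.693147 / 34.5 = 0.02009 h⁻¹
C = C₀ · e^(−k·t) = 7.070 × e^(−0.02009 × 56.2)
  = 7.070 × 0.3233 = 2.286 mg/L
(2.286 mg/L = 2.286 mcg/mL)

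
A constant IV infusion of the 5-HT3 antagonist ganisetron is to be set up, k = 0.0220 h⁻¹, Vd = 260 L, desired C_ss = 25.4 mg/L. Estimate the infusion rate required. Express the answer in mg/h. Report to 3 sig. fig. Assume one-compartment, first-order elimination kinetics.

145 mg/h

CL = k × Vd = 0.02200 × 260 = 5.720 L/h
At steady state, infusion rate R₀ = Css × CL = 25.4 × 5.720 = 145.3 mg/h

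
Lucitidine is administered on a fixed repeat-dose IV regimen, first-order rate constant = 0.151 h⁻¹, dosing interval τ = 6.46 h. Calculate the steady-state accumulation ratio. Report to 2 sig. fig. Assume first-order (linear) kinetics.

1.6

e^(−kτ) = e^(−0.1510 × 6.46) = 0.3770
Accumulation ratio R = 1 / (1 − e^(−kτ)) = 1 / (1 − 0.3770) = 1.605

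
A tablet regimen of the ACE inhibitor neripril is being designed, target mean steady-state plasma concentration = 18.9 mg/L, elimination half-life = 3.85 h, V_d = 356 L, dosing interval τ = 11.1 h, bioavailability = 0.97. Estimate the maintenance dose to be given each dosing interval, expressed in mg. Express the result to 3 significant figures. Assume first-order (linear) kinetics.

k = ln2 / t½ = 0.693147 / 3.85 = 0.1800 h⁻¹
CL = k × Vd = 0.1800 × 356 = 64.08 L/h
At steady state, F × (Dose/τ) = Css × CL.
Dose = Css × CL × τ / F = 18.9 × 64.08 × 11.1 / 0.97 = 13860 mg

13900 mg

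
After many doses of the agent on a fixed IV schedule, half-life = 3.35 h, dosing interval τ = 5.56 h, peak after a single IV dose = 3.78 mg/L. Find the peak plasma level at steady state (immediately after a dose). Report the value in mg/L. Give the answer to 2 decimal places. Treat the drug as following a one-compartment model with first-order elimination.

k = ln2 / t½ = 0.693147 / 3.35 = 0.2069 h⁻¹
e^(−kτ) = e^(−0.2069 × 5.56) = 0.3165
Accumulation ratio R = 1 / (1 − e^(−kτ)) = 1 / (1 − 0.3165) = 1.463
Steady-state peak = C₀ × R = 3.78 × 1.463 = 5.530 mg/L

5.53 mg/L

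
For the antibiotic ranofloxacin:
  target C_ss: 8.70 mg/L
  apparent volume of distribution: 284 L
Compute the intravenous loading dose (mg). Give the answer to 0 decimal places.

2471 mg

LD = Css × Vd = 8.70 × 284 = 2471 mg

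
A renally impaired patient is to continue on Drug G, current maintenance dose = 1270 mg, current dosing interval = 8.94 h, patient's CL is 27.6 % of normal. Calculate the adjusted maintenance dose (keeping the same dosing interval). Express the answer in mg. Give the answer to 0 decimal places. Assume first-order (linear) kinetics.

351 mg

To keep the same average steady-state level, dosing rate must scale with clearance.
CL ratio = 27.6 / 100 = 0.2760
New dose (same interval) = 1270 × 0.2760 = 350.5 mg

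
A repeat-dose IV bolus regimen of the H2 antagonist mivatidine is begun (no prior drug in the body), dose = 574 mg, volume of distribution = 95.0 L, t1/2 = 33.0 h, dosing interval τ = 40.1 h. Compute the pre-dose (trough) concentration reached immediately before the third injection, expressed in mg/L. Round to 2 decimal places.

C₀ per dose = Dose / Vd = 574 / 95.0 = 6.042 mg/L
k = ln2 / t½ = 0.693147 / 33.0 = 0.02100 h⁻¹
Fraction remaining after one interval: r = e^(−kτ) = e^(−0.02100 × 40.1) = 0.4308
Before dose 3, 2 doses have been given (aged 1τ, 2τ).
C_trough = C₀ × (r + r²) = 6.042 × (0.4308 + 0.1856) = 3.724 mg/L

3.72 mg/L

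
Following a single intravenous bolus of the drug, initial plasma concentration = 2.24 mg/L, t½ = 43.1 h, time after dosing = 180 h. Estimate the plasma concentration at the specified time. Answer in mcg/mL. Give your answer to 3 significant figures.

k = ln2 / t½ = 0.693147 / 43.1 = 0.01608 h⁻¹
C = C₀ · e^(−k·t) = 2.240 × e^(−0.01608 × 180)
  = 2.240 × 0.05533 = 0.1239 mg/L
(0.1239 mg/L = 0.1239 mcg/mL)

0.124 mcg/mL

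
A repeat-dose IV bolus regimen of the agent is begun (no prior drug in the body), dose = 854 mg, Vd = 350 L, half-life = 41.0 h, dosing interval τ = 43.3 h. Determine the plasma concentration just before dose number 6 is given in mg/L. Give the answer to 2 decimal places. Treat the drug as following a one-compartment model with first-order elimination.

2.20 mg/L

C₀ per dose = Dose / Vd = 854 / 350 = 2.440 mg/L
k = ln2 / t½ = 0.693147 / 41.0 = 0.01691 h⁻¹
Fraction remaining after one interval: r = e^(−kτ) = e^(−0.01691 × 43.3) = 0.4808
Before dose 6, 5 doses have been given (aged 1τ, 2τ, 3τ, 4τ, 5τ).
C_trough = C₀ × (r + r² + … + r^5) = C₀ × r(1−r^5)/(1−r)
        = 2.440 × 0.4808 × (1 − 0.02569) / (1 − 0.4808) = 2.201 mg/L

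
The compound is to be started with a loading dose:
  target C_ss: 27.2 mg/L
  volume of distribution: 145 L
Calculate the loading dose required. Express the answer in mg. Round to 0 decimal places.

LD = Css × Vd = 27.2 × 145 = 3944 mg

3944 mg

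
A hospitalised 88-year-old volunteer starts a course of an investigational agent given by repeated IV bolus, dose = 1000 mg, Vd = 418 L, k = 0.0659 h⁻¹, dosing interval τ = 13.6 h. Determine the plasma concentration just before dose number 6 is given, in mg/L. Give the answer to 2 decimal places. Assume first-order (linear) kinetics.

C₀ per dose = Dose / Vd = 1000 / 418 = 2.392 mg/L
Fraction remaining after one interval: r = e^(−kτ) = e^(−0.06590 × 13.6) = 0.4081
Before dose 6, 5 doses have been given (aged 1τ, 2τ, 3τ, 4τ, 5τ).
C_trough = C₀ × (r + r² + … + r^5) = C₀ × r(1−r^5)/(1−r)
        = 2.392 × 0.4081 × (1 − 0.01132) / (1 − 0.4081) = 1.631 mg/L

1.63 mg/L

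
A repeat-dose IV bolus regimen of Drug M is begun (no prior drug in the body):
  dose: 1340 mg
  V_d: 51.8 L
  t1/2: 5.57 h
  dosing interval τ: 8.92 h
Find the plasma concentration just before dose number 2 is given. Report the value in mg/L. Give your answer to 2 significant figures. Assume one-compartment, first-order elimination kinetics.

8.5 mg/L

C₀ per dose = Dose / Vd = 1340 / 51.8 = 25.87 mg/L
k = ln2 / t½ = 0.693147 / 5.57 = 0.1244 h⁻¹
Fraction remaining after one interval: r = e^(−kτ) = e^(−0.1244 × 8.92) = 0.3297
Before dose 2, 1 dose has been given (aged 1τ).
C_trough = C₀ × r = 25.87 × 0.3297 = 8.529 mg/L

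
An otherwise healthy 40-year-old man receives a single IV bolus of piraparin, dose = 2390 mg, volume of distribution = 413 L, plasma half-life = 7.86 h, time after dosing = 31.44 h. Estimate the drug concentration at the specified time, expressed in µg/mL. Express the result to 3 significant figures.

C₀ = Dose / Vd = 2390 / 413 = 5.787 mg/L
k = ln2 / t½ = 0.693147 / 7.86 = 0.08819 h⁻¹
t / t½ = 31.44 / 7.86 = 4 half-lives
C = C₀ × (1/2)^4 = 5.787 × 0.06250 = 0.3617 mg/L
(0.3617 mg/L = 0.3617 µg/mL)

0.362 µg/mL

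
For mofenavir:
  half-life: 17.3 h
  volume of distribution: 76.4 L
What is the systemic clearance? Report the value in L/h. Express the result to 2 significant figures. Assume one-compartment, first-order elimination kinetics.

k = ln2 / t½ = 0.693147 / 17.3 = 0.04007 h⁻¹
CL = k × Vd = 0.04007 × 76.4 = 3.061 L/h

3.1 L/h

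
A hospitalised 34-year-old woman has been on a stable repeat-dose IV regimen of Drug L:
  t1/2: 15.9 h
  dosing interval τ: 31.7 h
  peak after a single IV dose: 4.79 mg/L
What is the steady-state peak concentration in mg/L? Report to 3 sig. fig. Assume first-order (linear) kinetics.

k = ln2 / t½ = 0.693147 / 15.9 = 0.04359 h⁻¹
e^(−kτ) = e^(−0.04359 × 31.7) = 0.2511
Accumulation ratio R = 1 / (1 − e^(−kτ)) = 1 / (1 − 0.2511) = 1.335
Steady-state peak = C₀ × R = 4.79 × 1.335 = 6.395 mg/L

6.40 mg/L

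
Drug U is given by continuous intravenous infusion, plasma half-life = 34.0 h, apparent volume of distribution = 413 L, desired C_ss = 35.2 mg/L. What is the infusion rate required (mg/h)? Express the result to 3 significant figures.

k = ln2 / t½ = 0.693147 / 34.0 = 0.02039 h⁻¹
CL = k × Vd = 0.02039 × 413 = 8.421 L/h
At steady state, infusion rate R₀ = Css × CL = 35.2 × 8.421 = 296.4 mg/h

296 mg/h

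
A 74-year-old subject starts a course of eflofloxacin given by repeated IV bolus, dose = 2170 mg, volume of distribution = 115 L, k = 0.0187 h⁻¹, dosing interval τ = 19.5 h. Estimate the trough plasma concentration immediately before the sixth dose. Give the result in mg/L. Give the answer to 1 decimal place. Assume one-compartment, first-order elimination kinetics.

C₀ per dose = Dose / Vd = 2170 / 115 = 18.87 mg/L
Fraction remaining after one interval: r = e^(−kτ) = e^(−0.01870 × 19.5) = 0.6944
Before dose 6, 5 doses have been given (aged 1τ, 2τ, 3τ, 4τ, 5τ).
C_trough = C₀ × (r + r² + … + r^5) = C₀ × r(1−r^5)/(1−r)
        = 18.87 × 0.6944 × (1 − 0.1615) / (1 − 0.6944) = 35.95 mg/L

36.0 mg/L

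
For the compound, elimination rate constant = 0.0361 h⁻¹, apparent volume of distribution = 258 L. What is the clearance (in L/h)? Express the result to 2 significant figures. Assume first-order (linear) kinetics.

9.3 L/h

CL = k × Vd = 0.0361 × 258 = 9.314 L/h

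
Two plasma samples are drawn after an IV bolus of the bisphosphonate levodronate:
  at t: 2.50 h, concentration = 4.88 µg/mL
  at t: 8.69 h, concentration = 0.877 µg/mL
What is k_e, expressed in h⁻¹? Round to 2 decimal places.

k = ln(C₁/C₂) / (t₂ − t₁) = ln(4.88/0.877) / (8.69 − 2.50)
  = 1.716 / 6.190 = 0.2772 h⁻¹

0.28 h⁻¹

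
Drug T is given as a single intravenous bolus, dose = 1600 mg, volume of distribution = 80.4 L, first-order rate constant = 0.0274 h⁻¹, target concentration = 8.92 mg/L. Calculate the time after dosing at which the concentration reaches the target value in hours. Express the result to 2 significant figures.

29 h

C₀ = Dose / Vd = 1600 / 80.4 = 19.90 mg/L
t = ln(C₀ / C) / k = ln(19.90 / 8.92) / 0.02740
  = ln(2.231) / 0.02740 = 0.8024 / 0.02740 = 29.28 h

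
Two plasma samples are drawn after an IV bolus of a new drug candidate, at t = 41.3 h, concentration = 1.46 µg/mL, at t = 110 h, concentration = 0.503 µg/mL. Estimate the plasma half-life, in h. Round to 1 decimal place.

k = ln(C₁/C₂) / (t₂ − t₁) = ln(1.46/0.503) / (110 − 41.3)
  = 1.066 / 68.70 = 0.01552 h⁻¹
t½ = ln2 / k = 0.693147 / 0.01552 = 44.66 h

44.7 h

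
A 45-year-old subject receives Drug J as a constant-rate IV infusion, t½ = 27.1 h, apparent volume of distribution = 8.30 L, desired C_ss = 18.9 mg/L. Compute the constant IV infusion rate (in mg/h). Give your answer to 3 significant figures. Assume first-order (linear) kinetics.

k = ln2 / t½ = 0.693147 / 27.1 = 0.02558 h⁻¹
CL = k × Vd = 0.02558 × 8.30 = 0.2123 L/h
At steady state, infusion rate R₀ = Css × CL = 18.9 × 0.2123 = 4.012 mg/h

4.01 mg/h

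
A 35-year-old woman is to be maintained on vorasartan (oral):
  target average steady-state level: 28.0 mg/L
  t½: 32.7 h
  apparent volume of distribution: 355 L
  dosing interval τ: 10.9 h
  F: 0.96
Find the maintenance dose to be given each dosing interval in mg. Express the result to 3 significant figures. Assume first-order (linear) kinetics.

k = ln2 / t½ = 0.693147 / 32.7 = 0.02120 h⁻¹
CL = k × Vd = 0.02120 × 355 = 7.526 L/h
At steady state, F × (Dose/τ) = Css × CL.
Dose = Css × CL × τ / F = 28.0 × 7.526 × 10.9 / 0.96 = 2393 mg

2390 mg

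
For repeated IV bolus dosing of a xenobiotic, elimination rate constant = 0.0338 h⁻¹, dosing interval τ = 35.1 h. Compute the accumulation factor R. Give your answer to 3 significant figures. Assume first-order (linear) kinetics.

1.44

e^(−kτ) = e^(−0.03380 × 35.1) = 0.3053
Accumulation ratio R = 1 / (1 − e^(−kτ)) = 1 / (1 − 0.3053) = 1.439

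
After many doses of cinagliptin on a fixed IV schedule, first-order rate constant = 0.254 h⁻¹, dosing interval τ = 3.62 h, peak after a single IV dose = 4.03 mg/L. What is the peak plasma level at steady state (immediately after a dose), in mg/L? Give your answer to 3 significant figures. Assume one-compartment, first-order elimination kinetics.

6.70 mg/L

e^(−kτ) = e^(−0.2540 × 3.62) = 0.3987
Accumulation ratio R = 1 / (1 − e^(−kτ)) = 1 / (1 − 0.3987) = 1.663
Steady-state peak = C₀ × R = 4.03 × 1.663 = 6.702 mg/L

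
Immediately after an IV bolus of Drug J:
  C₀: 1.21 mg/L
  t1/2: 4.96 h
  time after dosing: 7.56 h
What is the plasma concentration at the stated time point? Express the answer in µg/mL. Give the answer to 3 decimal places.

k = ln2 / t½ = 0.693147 / 4.96 = 0.1397 h⁻¹
C = C₀ · e^(−k·t) = 1.210 × e^(−0.1397 × 7.56)
  = 1.210 × 0.3478 = 0.4208 mg/L
(0.4208 mg/L = 0.4208 µg/mL)

0.421 µg/mL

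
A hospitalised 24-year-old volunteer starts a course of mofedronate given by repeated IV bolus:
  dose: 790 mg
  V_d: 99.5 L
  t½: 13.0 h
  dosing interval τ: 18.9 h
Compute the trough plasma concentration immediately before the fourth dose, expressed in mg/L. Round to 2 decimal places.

C₀ per dose = Dose / Vd = 790 / 99.5 = 7.940 mg/L
k = ln2 / t½ = 0.693147 / 13.0 = 0.05332 h⁻¹
Fraction remaining after one interval: r = e^(−kτ) = e^(−0.05332 × 18.9) = 0.3650
Before dose 4, 3 doses have been given (aged 1τ, 2τ, 3τ).
C_trough = C₀ × (r + r² + … + r^3) = C₀ × r(1−r^3)/(1−r)
        = 7.940 × 0.3650 × (1 − 0.04863) / (1 − 0.3650) = 4.342 mg/L

4.34 mg/L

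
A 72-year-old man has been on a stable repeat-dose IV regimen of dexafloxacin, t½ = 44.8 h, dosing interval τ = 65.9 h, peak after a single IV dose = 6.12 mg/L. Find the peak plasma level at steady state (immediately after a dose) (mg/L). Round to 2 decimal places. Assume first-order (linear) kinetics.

k = ln2 / t½ = 0.693147 / 44.8 = 0.01547 h⁻¹
e^(−kτ) = e^(−0.01547 × 65.9) = 0.3608
Accumulation ratio R = 1 / (1 − e^(−kτ)) = 1 / (1 − 0.3608) = 1.564
Steady-state peak = C₀ × R = 6.12 × 1.564 = 9.572 mg/L

9.57 mg/L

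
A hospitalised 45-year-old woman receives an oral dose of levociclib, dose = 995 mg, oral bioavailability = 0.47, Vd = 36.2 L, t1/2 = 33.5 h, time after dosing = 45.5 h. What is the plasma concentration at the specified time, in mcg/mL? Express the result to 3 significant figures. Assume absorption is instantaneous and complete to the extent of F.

Amount reaching circulation = F × Dose = 0.47 × 995.0 = 467.7 mg
C₀ = F·Dose / Vd = 467.7 / 36.2 = 12.92 mg/L
k = ln2 / t½ = 0.693147 / 33.5 = 0.02069 h⁻¹
C = C₀ · e^(−k·t) = 12.92 × e^(−0.02069 × 45.5)
  = 12.92 × 0.3901 = 5.040 mg/L
(5.040 mg/L = 5.040 mcg/mL)

5.04 mcg/mL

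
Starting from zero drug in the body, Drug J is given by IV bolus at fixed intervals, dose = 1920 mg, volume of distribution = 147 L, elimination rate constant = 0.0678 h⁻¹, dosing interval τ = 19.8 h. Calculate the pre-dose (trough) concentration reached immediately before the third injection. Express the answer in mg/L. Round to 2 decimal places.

4.30 mg/L

C₀ per dose = Dose / Vd = 1920 / 147 = 13.06 mg/L
Fraction remaining after one interval: r = e^(−kτ) = e^(−0.06780 × 19.8) = 0.2612
Before dose 3, 2 doses have been given (aged 1τ, 2τ).
C_trough = C₀ × (r + r²) = 13.06 × (0.2612 + 0.06823) = 4.302 mg/L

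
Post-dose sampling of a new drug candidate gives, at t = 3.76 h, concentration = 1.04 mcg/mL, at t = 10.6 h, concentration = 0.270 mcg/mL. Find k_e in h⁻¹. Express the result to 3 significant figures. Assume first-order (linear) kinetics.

0.197 h⁻¹

k = ln(C₁/C₂) / (t₂ − t₁) = ln(1.04/0.270) / (10.6 − 3.76)
  = 1.349 / 6.840 = 0.1972 h⁻¹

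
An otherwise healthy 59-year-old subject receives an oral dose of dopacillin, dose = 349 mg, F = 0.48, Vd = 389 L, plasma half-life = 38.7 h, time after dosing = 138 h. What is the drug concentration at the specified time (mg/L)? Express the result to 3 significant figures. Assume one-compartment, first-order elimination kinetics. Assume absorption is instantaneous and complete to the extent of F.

Amount reaching circulation = F × Dose = 0.48 × 349.0 = 167.5 mg
C₀ = F·Dose / Vd = 167.5 / 389 = 0.4306 mg/L
k = ln2 / t½ = 0.693147 / 38.7 = 0.01791 h⁻¹
C = C₀ · e^(−k·t) = 0.4306 × e^(−0.01791 × 138)
  = 0.4306 × 0.08445 = 0.03636 mg/L

0.0364 mg/L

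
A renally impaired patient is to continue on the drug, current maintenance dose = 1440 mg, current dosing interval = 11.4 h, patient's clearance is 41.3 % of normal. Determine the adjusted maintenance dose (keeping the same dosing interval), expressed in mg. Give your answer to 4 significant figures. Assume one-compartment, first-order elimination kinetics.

594.7 mg

To keep the same average steady-state level, dosing rate must scale with clearance.
CL ratio = 41.3 / 100 = 0.4130
New dose (same interval) = 1440 × 0.4130 = 594.7 mg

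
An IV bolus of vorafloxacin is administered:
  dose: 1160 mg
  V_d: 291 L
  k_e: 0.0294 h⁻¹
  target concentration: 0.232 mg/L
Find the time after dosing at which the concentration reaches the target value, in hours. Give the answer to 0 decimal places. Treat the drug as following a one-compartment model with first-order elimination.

97 h

C₀ = Dose / Vd = 1160 / 291 = 3.986 mg/L
t = ln(C₀ / C) / k = ln(3.986 / 0.232) / 0.02940
  = ln(17.18) / 0.02940 = 2.844 / 0.02940 = 96.73 h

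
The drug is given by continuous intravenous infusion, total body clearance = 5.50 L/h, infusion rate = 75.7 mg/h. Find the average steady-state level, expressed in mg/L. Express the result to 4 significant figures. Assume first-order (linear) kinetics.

At steady state Css = R₀ / CL = 75.7 / 5.500 = 13.76 mg/L

13.76 mg/L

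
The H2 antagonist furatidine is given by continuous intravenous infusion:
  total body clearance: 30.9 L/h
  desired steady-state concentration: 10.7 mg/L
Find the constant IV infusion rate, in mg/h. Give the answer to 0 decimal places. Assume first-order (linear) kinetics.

331 mg/h

At steady state, infusion rate R₀ = Css × CL = 10.7 × 30.90 = 330.6 mg/h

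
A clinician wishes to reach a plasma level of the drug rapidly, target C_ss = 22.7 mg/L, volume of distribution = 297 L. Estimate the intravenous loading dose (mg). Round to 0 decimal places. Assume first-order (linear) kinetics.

LD = Css × Vd = 22.7 × 297 = 6742 mg

6742 mg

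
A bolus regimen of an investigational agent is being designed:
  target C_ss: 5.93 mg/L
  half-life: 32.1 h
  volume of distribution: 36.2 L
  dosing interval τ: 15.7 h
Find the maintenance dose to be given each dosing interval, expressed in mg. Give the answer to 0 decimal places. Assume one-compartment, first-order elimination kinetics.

73 mg

k = ln2 / t½ = 0.693147 / 32.1 = 0.02159 h⁻¹
CL = k × Vd = 0.02159 × 36.2 = 0.7816 L/h
At steady state, Dose/τ = Css × CL.
Dose = Css × CL × τ = 5.93 × 0.7816 × 15.7 = 72.77 mg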